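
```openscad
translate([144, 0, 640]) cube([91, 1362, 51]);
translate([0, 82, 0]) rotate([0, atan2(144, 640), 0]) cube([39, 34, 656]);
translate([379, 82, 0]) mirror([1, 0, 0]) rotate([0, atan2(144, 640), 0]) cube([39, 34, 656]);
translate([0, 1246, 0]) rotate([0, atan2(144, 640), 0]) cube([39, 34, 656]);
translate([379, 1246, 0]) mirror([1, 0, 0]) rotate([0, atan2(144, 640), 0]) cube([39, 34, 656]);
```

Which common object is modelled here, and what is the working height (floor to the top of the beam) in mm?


A sawhorse. The overall height is 691 mm.

A beam across two mirrored pairs of raked legs — a sawhorse. The beam's underside is at z = 640 (matching the legs' vertical rise in atan2(144, 640)) and the beam is 51 mm tall, so its top is at 640 + 51 = 691 mm. The raked legs top out at the beam's underside, so that is the highest point.


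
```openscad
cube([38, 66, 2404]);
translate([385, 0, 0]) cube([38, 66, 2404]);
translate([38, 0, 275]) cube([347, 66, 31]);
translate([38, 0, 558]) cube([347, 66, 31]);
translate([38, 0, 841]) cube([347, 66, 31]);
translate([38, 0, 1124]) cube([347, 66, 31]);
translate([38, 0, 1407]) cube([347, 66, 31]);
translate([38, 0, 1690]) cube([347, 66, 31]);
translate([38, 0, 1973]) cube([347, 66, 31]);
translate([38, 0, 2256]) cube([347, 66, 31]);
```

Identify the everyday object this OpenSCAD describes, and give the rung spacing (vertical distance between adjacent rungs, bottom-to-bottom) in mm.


A ladder. The rung spacing is 283 mm.

Two tall 38×66 posts with 8 short bars between them — a ladder. Adjacent rungs sit at z = 275 and z = 558, so the spacing is 558 − 275 = 283 mm.


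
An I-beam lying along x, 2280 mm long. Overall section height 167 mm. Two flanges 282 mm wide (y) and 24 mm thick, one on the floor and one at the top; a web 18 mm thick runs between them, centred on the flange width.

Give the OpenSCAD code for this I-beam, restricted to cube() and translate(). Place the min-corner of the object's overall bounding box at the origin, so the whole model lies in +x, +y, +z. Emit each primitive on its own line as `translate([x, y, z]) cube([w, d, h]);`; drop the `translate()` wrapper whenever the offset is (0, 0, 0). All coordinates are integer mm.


cube([2280, 282, 24]);
translate([0, 132, 24]) cube([2280, 18, 119]);
translate([0, 0, 143]) cube([2280, 282, 24]);


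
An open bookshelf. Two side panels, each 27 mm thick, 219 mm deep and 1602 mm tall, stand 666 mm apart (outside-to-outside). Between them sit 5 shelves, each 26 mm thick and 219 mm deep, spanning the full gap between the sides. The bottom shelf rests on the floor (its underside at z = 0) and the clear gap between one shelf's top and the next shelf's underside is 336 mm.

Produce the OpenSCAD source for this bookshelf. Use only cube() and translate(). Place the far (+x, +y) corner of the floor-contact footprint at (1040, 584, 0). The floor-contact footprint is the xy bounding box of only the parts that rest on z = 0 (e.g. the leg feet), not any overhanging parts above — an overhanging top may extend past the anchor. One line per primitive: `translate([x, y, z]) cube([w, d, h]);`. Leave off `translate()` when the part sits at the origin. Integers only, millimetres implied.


translate([374, 365, 0]) cube([27, 219, 1602]);
translate([1013, 365, 0]) cube([27, 219, 1602]);
translate([401, 365, 0]) cube([612, 219, 26]);
translate([401, 365, 362]) cube([612, 219, 26]);
translate([401, 365, 724]) cube([612, 219, 26]);
translate([401, 365, 1086]) cube([612, 219, 26]);
translate([401, 365, 1448]) cube([612, 219, 26]);


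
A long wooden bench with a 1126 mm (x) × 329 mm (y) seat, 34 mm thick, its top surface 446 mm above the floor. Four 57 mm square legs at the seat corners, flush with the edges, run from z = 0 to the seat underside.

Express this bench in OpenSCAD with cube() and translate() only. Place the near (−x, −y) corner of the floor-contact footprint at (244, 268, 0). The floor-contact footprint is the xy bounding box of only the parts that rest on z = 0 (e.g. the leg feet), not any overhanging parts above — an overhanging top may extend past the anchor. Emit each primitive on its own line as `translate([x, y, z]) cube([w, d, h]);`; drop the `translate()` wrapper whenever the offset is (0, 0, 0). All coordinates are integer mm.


translate([244, 268, 412]) cube([1126, 329, 34]);
translate([244, 268, 0]) cube([57, 57, 412]);
translate([244, 540, 0]) cube([57, 57, 412]);
translate([1313, 268, 0]) cube([57, 57, 412]);
translate([1313, 540, 0]) cube([57, 57, 412]);


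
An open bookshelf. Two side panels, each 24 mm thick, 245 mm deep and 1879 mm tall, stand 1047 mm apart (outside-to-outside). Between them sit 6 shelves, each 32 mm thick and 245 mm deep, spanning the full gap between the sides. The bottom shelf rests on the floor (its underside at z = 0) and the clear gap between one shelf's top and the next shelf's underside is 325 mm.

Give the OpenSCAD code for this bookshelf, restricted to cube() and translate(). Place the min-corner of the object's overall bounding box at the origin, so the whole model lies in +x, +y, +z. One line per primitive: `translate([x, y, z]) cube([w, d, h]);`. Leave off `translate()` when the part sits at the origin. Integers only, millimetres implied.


cube([24, 245, 1879]);
translate([1023, 0, 0]) cube([24, 245, 1879]);
translate([24, 0, 0]) cube([999, 245, 32]);
translate([24, 0, 357]) cube([999, 245, 32]);
translate([24, 0, 714]) cube([999, 245, 32]);
translate([24, 0, 1071]) cube([999, 245, 32]);
translate([24, 0, 1428]) cube([999, 245, 32]);
translate([24, 0, 1785]) cube([999, 245, 32]);


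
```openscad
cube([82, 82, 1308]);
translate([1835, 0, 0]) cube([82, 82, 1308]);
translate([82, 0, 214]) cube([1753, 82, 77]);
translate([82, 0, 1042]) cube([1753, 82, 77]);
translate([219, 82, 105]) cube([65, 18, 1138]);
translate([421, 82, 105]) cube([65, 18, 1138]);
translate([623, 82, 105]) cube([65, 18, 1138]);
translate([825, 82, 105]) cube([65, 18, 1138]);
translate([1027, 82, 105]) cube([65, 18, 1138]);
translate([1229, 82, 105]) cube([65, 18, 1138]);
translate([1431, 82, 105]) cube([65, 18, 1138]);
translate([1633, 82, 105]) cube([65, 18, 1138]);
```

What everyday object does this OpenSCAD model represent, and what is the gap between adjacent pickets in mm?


A fence section. The picket gap is 137 mm.

Two posts, two rails, 8 pickets — a fence section. Span 1753 mm holds 8 pickets of 65 mm with 9 equal gaps: ⌊(1753 − 8·65) / 9⌋ = 137 mm.


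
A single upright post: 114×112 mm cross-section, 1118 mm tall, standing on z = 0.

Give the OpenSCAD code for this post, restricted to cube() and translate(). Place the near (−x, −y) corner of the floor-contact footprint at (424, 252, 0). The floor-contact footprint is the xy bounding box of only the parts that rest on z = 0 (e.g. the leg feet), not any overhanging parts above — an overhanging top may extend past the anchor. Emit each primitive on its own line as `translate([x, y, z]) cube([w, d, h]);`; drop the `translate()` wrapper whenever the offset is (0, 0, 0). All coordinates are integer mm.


translate([424, 252, 0]) cube([114, 112, 1118]);


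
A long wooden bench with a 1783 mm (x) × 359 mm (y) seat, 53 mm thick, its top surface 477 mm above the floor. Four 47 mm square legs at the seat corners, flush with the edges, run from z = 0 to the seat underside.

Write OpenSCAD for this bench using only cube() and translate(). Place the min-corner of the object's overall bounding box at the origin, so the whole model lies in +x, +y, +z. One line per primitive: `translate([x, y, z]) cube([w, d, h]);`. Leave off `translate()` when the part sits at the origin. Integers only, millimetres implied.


translate([0, 0, 424]) cube([1783, 359, 53]);
cube([47, 47, 424]);
translate([0, 312, 0]) cube([47, 47, 424]);
translate([1736, 0, 0]) cube([47, 47, 424]);
translate([1736, 312, 0]) cube([47, 47, 424]);


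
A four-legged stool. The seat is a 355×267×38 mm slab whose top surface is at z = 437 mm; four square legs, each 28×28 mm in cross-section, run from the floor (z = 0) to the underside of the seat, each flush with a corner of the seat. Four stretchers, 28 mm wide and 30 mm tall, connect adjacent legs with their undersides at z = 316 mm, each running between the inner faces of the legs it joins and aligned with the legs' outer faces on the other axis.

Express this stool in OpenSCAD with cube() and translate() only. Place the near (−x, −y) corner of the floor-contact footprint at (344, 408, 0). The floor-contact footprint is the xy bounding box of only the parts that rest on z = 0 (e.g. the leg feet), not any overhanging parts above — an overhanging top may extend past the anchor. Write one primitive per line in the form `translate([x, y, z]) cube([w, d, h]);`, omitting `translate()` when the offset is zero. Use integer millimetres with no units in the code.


translate([344, 408, 399]) cube([355, 267, 38]);
translate([344, 408, 0]) cube([28, 28, 399]);
translate([671, 408, 0]) cube([28, 28, 399]);
translate([344, 647, 0]) cube([28, 28, 399]);
translate([671, 647, 0]) cube([28, 28, 399]);
translate([372, 408, 316]) cube([299, 28, 30]);
translate([372, 647, 316]) cube([299, 28, 30]);
translate([344, 436, 316]) cube([28, 211, 30]);
translate([671, 436, 316]) cube([28, 211, 30]);


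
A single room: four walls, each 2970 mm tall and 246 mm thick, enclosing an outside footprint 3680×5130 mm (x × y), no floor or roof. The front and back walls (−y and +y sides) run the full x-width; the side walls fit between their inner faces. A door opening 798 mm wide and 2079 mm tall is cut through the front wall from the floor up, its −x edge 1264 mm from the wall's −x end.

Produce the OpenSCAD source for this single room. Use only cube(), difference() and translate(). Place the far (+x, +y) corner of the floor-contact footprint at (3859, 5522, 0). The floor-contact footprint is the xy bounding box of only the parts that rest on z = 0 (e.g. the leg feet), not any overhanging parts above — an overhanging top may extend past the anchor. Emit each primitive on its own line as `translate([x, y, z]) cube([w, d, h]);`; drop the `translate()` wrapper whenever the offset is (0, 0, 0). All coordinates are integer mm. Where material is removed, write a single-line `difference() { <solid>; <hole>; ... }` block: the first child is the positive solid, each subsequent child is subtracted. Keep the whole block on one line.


difference() { translate([179, 392, 0]) cube([3680, 246, 2970]); translate([1443, 392, 0]) cube([798, 246, 2079]); }
translate([179, 5276, 0]) cube([3680, 246, 2970]);
translate([179, 638, 0]) cube([246, 4638, 2970]);
translate([3613, 638, 0]) cube([246, 4638, 2970]);


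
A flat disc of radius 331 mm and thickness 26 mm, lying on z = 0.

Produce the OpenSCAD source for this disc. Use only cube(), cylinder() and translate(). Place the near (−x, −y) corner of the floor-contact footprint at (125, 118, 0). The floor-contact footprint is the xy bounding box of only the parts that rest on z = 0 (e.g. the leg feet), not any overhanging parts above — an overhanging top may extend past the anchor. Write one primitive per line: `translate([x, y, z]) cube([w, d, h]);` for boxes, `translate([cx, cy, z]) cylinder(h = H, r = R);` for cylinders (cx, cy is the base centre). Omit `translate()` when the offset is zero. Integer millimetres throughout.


translate([456, 449, 0]) cylinder(h = 26, r = 331);


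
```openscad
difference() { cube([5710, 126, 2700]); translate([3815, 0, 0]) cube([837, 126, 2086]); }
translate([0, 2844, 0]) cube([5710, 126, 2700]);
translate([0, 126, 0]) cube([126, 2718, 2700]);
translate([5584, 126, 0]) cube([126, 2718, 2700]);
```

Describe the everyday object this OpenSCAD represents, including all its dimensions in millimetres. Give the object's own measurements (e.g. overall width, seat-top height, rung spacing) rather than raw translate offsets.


A single room: four walls, each 2700 mm tall and 126 mm thick, enclosing an outside footprint 5710×2970 mm (x × y), no floor or roof. The front and back walls (−y and +y sides) run the full x-width; the side walls fit between their inner faces. A door opening 837 mm wide and 2086 mm tall is cut through the front wall from the floor up, its −x edge 3815 mm from the wall's −x end.


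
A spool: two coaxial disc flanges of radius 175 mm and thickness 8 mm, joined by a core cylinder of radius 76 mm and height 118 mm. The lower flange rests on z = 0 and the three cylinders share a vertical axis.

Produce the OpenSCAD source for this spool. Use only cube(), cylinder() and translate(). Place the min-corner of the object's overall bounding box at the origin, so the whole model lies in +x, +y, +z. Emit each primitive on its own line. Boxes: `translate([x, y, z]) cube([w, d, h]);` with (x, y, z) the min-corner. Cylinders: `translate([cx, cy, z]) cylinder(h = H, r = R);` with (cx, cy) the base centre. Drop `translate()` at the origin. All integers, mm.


translate([175, 175, 0]) cylinder(h = 8, r = 175);
translate([175, 175, 8]) cylinder(h = 118, r = 76);
translate([175, 175, 126]) cylinder(h = 8, r = 175);


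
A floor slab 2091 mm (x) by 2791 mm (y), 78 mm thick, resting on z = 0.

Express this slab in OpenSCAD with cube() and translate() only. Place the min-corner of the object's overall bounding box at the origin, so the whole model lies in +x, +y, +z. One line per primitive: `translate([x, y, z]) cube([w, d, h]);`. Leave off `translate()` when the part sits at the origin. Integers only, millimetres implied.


cube([2091, 2791, 78]);


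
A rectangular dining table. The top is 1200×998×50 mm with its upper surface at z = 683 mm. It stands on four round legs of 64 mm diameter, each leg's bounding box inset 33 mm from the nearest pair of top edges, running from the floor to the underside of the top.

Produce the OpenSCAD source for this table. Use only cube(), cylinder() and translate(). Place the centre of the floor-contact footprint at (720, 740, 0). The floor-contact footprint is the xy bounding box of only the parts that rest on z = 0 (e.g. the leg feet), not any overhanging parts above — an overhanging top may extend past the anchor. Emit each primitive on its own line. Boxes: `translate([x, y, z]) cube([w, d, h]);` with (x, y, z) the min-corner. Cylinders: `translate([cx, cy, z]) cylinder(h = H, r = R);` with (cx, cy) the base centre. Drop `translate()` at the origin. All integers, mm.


translate([120, 241, 633]) cube([1200, 998, 50]);
translate([185, 306, 0]) cylinder(h = 633, r = 32);
translate([1255, 306, 0]) cylinder(h = 633, r = 32);
translate([185, 1174, 0]) cylinder(h = 633, r = 32);
translate([1255, 1174, 0]) cylinder(h = 633, r = 32);


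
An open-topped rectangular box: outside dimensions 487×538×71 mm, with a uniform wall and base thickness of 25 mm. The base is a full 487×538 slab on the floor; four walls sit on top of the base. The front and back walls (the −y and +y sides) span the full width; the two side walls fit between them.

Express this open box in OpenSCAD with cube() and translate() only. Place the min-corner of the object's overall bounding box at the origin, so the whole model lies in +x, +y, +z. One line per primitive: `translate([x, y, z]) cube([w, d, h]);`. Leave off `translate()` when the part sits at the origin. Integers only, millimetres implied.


cube([487, 538, 25]);
translate([0, 0, 25]) cube([487, 25, 46]);
translate([0, 513, 25]) cube([487, 25, 46]);
translate([0, 25, 25]) cube([25, 488, 46]);
translate([462, 25, 25]) cube([25, 488, 46]);


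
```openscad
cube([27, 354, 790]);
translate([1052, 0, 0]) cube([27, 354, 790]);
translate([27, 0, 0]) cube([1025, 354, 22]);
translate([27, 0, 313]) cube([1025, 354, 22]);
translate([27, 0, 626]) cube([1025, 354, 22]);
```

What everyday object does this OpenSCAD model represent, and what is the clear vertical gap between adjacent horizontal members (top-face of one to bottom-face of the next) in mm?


A bookshelf. The clear shelf gap is 291 mm.

Two tall side panels with 3 horizontal boards between them — a bookshelf. The first two shelf undersides are at z = 0 and z = 313; with shelf thickness 22, the clear gap is 313 − 0 − 22 = 291 mm.


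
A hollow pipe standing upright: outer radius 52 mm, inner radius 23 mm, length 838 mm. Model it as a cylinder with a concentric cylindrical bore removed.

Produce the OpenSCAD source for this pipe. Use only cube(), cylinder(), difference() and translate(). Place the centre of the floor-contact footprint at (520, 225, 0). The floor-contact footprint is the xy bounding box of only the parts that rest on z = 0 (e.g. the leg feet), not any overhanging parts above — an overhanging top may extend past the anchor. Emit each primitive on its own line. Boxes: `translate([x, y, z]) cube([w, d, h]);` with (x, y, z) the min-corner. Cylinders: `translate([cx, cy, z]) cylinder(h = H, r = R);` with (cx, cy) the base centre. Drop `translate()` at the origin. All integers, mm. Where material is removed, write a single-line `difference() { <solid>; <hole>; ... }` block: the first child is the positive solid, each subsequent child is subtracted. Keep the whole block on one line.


difference() { translate([520, 225, 0]) cylinder(h = 838, r = 52); translate([520, 225, 0]) cylinder(h = 838, r = 23); }


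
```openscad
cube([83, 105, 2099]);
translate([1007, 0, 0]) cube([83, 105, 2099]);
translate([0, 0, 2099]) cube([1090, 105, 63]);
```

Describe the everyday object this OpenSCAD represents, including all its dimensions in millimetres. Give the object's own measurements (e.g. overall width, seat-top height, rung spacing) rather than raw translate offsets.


A door frame. The clear opening is 924 mm wide and 2099 mm high. Two 83 mm wide jambs, 105 mm deep, stand either side of the opening from the floor to the top of the opening. A 63 mm thick head sits across the top of both jambs, spanning the full outside width of the frame.


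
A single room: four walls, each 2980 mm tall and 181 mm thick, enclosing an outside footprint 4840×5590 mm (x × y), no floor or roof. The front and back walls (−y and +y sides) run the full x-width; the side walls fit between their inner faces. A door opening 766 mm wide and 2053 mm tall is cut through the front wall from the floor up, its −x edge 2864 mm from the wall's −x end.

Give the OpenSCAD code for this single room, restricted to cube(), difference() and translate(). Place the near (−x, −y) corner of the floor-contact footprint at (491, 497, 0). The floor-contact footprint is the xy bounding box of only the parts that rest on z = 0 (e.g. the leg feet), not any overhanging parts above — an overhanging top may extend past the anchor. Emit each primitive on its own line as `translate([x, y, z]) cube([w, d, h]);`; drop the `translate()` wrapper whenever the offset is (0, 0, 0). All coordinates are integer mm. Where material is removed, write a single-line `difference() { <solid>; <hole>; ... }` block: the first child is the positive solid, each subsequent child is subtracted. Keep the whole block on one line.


difference() { translate([491, 497, 0]) cube([4840, 181, 2980]); translate([3355, 497, 0]) cube([766, 181, 2053]); }
translate([491, 5906, 0]) cube([4840, 181, 2980]);
translate([491, 678, 0]) cube([181, 5228, 2980]);
translate([5150, 678, 0]) cube([181, 5228, 2980]);


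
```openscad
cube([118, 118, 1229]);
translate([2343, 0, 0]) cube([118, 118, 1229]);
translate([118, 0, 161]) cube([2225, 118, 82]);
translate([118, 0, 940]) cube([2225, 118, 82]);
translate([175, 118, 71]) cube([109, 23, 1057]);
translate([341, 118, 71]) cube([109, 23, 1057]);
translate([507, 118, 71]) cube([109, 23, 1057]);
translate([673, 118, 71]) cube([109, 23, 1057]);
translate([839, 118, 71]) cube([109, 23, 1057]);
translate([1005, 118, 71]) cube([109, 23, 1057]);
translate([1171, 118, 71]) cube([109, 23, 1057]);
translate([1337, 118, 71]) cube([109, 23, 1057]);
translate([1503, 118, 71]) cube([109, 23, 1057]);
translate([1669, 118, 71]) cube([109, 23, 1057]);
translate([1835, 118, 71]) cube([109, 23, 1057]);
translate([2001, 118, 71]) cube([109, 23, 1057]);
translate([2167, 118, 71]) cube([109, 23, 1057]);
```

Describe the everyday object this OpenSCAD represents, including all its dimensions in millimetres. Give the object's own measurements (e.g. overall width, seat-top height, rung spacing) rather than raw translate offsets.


A fence section. Two 118×118 mm posts, 1229 mm tall, stand on the floor with a clear span of 2225 mm between their inner faces. Two horizontal rails of 118×82 mm section span the gap between the posts with their undersides at z = 161 mm and z = 940 mm, flush with the posts' −y face. 13 pickets, each 109 mm wide, 23 mm thick and 1057 mm tall, are fixed to the +y face of the rails with their bottoms at z = 71 mm, spaced across the span with a 57 mm gap after the −x post and between neighbouring pickets, with 67 mm left before the +x post.


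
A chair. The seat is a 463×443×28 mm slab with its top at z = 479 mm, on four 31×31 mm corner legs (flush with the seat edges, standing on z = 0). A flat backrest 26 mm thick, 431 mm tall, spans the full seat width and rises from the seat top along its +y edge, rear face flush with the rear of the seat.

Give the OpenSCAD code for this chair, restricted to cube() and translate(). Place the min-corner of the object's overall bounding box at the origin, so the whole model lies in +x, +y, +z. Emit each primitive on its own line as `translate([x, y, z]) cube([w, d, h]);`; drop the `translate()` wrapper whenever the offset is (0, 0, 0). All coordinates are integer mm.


translate([0, 0, 451]) cube([463, 443, 28]);
cube([31, 31, 451]);
translate([432, 0, 0]) cube([31, 31, 451]);
translate([0, 412, 0]) cube([31, 31, 451]);
translate([432, 412, 0]) cube([31, 31, 451]);
translate([0, 417, 479]) cube([463, 26, 431]);


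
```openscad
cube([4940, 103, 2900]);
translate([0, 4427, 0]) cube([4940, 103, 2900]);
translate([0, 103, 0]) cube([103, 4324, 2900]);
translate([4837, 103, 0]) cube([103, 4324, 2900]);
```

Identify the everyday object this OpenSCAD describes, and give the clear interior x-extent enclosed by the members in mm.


A house (or room) frame. The interior width is 4734 mm.

Four 2900 mm walls enclosing a rectangle with no floor or roof — a room or house frame. Outside width is 4940 mm and wall thickness is 103 mm, so the interior width is 4940 − 2 × 103 = 4734 mm.


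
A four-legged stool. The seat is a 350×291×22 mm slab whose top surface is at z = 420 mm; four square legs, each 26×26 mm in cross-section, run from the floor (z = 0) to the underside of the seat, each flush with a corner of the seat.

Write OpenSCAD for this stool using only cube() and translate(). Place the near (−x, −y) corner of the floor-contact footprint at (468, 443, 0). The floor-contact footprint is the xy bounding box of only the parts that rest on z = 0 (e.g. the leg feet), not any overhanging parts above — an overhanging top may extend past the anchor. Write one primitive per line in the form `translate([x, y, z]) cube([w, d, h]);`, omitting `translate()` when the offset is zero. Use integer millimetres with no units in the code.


translate([468, 443, 398]) cube([350, 291, 22]);
translate([468, 443, 0]) cube([26, 26, 398]);
translate([792, 443, 0]) cube([26, 26, 398]);
translate([468, 708, 0]) cube([26, 26, 398]);
translate([792, 708, 0]) cube([26, 26, 398]);


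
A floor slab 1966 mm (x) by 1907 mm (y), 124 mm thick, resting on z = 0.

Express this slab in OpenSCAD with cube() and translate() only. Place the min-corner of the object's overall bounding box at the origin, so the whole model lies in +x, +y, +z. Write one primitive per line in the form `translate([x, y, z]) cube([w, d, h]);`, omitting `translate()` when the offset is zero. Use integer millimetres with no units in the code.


cube([1966, 1907, 124]);


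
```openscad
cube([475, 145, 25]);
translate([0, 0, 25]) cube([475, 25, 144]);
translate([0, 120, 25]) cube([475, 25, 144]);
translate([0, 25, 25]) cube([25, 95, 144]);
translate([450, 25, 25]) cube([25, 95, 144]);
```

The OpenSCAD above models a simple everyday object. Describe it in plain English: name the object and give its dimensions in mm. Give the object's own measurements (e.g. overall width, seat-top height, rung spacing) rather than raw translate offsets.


An open-topped rectangular box: outside dimensions 475×145×169 mm, with a uniform wall and base thickness of 25 mm. The base is a full 475×145 slab on the floor; four walls sit on top of the base. The front and back walls (the −y and +y sides) span the full width; the two side walls fit between them.


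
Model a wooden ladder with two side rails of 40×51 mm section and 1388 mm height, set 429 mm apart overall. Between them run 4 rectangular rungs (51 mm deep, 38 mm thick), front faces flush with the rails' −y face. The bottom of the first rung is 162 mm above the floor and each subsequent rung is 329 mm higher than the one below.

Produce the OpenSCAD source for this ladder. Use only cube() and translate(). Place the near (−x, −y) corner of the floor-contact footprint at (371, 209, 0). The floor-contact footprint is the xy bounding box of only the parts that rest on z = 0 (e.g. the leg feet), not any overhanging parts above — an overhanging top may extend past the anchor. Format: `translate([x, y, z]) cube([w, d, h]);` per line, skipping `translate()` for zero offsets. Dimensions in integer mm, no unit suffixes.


translate([371, 209, 0]) cube([40, 51, 1388]);
translate([760, 209, 0]) cube([40, 51, 1388]);
translate([411, 209, 162]) cube([349, 51, 38]);
translate([411, 209, 491]) cube([349, 51, 38]);
translate([411, 209, 820]) cube([349, 51, 38]);
translate([411, 209, 1149]) cube([349, 51, 38]);


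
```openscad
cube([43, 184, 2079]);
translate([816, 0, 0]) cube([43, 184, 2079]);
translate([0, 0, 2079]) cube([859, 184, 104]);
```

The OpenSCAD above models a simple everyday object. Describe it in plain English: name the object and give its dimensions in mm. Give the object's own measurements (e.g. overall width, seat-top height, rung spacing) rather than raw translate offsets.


A door frame. The clear opening is 773 mm wide and 2079 mm high. Two 43 mm wide jambs, 184 mm deep, stand either side of the opening from the floor to the top of the opening. A 104 mm thick head sits across the top of both jambs, spanning the full outside width of the frame.


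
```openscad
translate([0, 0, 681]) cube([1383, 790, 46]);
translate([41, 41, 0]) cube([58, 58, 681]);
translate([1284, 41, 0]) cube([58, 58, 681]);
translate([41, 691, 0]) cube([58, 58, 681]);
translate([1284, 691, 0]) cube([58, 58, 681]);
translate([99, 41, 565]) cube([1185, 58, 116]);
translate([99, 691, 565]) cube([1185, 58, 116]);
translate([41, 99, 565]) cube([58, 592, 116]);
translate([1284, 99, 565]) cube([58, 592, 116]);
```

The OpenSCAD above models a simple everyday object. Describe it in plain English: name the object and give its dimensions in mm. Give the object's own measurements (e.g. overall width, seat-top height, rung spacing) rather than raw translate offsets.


A table: top 1383 mm (x) × 790 mm (y), 46 mm thick, upper face at z = 727 mm, on four 58×58 mm square legs, each inset 41 mm from the nearest pair of top edges from z = 0 to the bottom of the top. Four apron rails, 58 mm thick and 116 mm tall, run between adjacent legs with their top edges flush with the underside of the top and their outer faces flush with the legs' outer faces.


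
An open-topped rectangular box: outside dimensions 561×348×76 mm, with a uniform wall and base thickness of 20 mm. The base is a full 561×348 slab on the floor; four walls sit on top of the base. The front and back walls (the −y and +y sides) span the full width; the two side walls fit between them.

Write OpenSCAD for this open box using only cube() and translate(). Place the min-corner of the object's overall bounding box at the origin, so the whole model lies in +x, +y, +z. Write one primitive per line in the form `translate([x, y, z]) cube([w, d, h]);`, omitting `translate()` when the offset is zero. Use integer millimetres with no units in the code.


cube([561, 348, 20]);
translate([0, 0, 20]) cube([561, 20, 56]);
translate([0, 328, 20]) cube([561, 20, 56]);
translate([0, 20, 20]) cube([20, 308, 56]);
translate([541, 20, 20]) cube([20, 308, 56]);


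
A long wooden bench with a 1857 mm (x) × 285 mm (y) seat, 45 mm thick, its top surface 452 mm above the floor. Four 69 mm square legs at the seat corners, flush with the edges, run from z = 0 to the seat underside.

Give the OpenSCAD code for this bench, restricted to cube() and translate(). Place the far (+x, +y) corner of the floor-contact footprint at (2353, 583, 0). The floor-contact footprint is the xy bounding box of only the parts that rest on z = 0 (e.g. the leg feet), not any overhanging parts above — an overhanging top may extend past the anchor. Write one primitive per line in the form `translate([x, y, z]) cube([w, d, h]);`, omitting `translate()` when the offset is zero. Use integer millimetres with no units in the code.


translate([496, 298, 407]) cube([1857, 285, 45]);
translate([496, 298, 0]) cube([69, 69, 407]);
translate([496, 514, 0]) cube([69, 69, 407]);
translate([2284, 298, 0]) cube([69, 69, 407]);
translate([2284, 514, 0]) cube([69, 69, 407]);


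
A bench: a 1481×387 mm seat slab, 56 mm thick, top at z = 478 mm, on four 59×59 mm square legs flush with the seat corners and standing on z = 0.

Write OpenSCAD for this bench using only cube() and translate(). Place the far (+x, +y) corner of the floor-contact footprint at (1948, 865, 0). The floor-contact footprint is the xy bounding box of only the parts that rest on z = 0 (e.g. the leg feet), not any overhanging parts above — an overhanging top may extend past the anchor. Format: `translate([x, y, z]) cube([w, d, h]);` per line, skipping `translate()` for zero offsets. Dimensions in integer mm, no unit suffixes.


translate([467, 478, 422]) cube([1481, 387, 56]);
translate([467, 478, 0]) cube([59, 59, 422]);
translate([467, 806, 0]) cube([59, 59, 422]);
translate([1889, 478, 0]) cube([59, 59, 422]);
translate([1889, 806, 0]) cube([59, 59, 422]);


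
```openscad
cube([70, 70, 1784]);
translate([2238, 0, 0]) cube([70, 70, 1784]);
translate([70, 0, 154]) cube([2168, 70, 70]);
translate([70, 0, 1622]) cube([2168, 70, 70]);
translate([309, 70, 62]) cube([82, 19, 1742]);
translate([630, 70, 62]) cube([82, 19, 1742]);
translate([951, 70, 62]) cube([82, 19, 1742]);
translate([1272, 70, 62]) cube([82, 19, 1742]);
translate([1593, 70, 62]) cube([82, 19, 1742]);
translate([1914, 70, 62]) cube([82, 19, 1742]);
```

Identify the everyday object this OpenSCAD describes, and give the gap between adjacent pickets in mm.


A fence section. The picket gap is 239 mm.

Two posts, two rails, 6 pickets — a fence section. Span 2168 mm holds 6 pickets of 82 mm with 7 equal gaps: ⌊(2168 − 6·82) / 7⌋ = 239 mm.


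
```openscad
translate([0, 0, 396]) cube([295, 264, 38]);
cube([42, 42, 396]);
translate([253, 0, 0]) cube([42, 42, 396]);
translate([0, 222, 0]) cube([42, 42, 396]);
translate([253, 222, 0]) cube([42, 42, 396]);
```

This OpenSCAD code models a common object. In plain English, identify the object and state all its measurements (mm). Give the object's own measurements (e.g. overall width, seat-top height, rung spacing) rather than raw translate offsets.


A four-legged stool. The seat is a 295×264×38 mm slab whose top surface is at z = 434 mm; four square legs, each 42×42 mm in cross-section, run from the floor (z = 0) to the underside of the seat, each flush with a corner of the seat.


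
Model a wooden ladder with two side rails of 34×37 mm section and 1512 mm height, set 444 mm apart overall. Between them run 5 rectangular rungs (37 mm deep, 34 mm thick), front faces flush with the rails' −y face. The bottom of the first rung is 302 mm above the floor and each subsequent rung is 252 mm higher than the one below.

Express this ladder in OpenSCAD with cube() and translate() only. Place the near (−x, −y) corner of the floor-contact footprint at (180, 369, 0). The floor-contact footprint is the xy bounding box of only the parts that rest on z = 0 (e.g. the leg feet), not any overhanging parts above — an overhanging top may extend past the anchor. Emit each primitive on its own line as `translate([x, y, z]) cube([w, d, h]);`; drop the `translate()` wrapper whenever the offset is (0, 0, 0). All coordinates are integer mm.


translate([180, 369, 0]) cube([34, 37, 1512]);
translate([590, 369, 0]) cube([34, 37, 1512]);
translate([214, 369, 302]) cube([376, 37, 34]);
translate([214, 369, 554]) cube([376, 37, 34]);
translate([214, 369, 806]) cube([376, 37, 34]);
translate([214, 369, 1058]) cube([376, 37, 34]);
translate([214, 369, 1310]) cube([376, 37, 34]);


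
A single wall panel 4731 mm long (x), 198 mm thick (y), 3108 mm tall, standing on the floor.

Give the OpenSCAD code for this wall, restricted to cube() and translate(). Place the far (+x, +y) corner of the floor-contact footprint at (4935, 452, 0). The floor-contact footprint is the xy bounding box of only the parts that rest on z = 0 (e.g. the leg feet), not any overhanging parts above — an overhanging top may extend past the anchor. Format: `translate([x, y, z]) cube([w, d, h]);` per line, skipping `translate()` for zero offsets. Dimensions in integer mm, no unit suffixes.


translate([204, 254, 0]) cube([4731, 198, 3108]);


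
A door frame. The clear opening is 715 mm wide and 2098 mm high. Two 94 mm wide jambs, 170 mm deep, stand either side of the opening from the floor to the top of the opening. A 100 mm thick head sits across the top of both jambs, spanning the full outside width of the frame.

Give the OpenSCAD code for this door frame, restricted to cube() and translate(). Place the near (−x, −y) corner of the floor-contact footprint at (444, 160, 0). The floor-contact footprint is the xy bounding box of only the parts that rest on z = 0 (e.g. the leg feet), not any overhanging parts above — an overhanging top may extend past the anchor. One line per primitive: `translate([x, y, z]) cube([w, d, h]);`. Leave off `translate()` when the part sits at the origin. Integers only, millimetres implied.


translate([444, 160, 0]) cube([94, 170, 2098]);
translate([1253, 160, 0]) cube([94, 170, 2098]);
translate([444, 160, 2098]) cube([903, 170, 100]);


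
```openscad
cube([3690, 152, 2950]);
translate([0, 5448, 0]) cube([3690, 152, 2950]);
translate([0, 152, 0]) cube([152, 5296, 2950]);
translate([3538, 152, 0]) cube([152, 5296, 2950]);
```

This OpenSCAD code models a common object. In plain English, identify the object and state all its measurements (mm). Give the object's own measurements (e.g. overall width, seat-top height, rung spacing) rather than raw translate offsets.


The wall frame of a small rectangular building: four walls, each 2950 mm tall and 152 mm thick, enclosing a footprint 3690 mm (x) by 5600 mm (y) outside-to-outside, with no floor or roof. The front and back walls (the −y and +y sides) span the full width; the two side walls fit between them.


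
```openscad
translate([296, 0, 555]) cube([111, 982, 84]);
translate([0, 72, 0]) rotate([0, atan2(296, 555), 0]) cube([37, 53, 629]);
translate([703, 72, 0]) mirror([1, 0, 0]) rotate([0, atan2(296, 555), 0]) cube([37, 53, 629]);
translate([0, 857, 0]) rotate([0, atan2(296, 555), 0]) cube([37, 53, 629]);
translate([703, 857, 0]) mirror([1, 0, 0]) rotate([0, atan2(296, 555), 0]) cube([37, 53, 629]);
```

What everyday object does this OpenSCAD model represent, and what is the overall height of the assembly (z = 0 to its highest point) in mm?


A sawhorse. The overall height is 639 mm.

A beam across two mirrored pairs of raked legs — a sawhorse. The beam's underside is at z = 555 (matching the legs' vertical rise in atan2(296, 555)) and the beam is 84 mm tall, so its top is at 555 + 84 = 639 mm. The raked legs top out at the beam's underside, so that is the highest point.


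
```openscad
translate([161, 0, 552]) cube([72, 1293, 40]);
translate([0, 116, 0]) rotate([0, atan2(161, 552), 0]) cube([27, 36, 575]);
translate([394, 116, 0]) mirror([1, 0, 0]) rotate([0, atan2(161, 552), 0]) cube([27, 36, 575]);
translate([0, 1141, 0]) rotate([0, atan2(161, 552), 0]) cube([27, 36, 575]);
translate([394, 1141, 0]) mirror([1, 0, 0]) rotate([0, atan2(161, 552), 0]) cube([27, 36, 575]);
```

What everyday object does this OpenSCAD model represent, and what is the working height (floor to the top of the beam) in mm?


A sawhorse. The overall height is 592 mm.

A beam across two mirrored pairs of raked legs — a sawhorse. The beam's underside is at z = 552 (matching the legs' vertical rise in atan2(161, 552)) and the beam is 40 mm tall, so its top is at 552 + 40 = 592 mm. The raked legs top out at the beam's underside, so that is the highest point.


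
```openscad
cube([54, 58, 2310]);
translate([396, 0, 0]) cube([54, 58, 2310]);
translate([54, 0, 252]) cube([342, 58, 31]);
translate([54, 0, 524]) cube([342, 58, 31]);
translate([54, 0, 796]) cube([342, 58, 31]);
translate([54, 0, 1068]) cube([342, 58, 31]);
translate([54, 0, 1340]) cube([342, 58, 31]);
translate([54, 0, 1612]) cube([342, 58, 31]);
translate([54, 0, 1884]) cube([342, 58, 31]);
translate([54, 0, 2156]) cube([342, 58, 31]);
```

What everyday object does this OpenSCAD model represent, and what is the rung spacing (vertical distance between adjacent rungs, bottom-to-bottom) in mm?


A ladder. The rung spacing is 272 mm.

Two tall 54×58 posts with 8 short bars between them — a ladder. Adjacent rungs sit at z = 252 and z = 524, so the spacing is 524 − 252 = 272 mm.


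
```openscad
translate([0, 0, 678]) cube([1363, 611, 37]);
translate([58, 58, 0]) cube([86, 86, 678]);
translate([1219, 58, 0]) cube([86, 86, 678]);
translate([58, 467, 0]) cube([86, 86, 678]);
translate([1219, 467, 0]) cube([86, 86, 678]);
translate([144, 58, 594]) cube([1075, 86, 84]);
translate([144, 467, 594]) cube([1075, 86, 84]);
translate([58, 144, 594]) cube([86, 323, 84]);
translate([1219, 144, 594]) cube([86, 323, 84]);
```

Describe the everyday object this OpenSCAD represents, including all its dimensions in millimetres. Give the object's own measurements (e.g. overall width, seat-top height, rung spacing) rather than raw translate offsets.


A table: top 1363 mm (x) × 611 mm (y), 37 mm thick, upper face at z = 715 mm, on four 86×86 mm square legs, each inset 58 mm from the nearest pair of top edges from z = 0 to the bottom of the top. Four apron rails, 86 mm thick and 84 mm tall, run between adjacent legs with their top edges flush with the underside of the top and their outer faces flush with the legs' outer faces.


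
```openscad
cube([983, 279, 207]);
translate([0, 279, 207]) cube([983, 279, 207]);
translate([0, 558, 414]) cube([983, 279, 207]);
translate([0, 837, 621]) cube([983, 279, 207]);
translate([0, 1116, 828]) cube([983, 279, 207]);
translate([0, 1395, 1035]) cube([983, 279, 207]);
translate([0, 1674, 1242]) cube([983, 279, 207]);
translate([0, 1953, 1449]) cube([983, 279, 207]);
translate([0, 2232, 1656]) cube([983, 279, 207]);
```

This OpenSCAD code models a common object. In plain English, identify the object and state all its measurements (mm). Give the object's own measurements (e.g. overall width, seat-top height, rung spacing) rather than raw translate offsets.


A straight staircase of 9 solid steps. Each step is 983 mm wide (x), 279 mm deep (y, the going) and 207 mm tall (the rise). The first step rests on the floor; each subsequent step sits one going further in +y and one rise higher in +z, directly behind and above the previous step with no overlap.


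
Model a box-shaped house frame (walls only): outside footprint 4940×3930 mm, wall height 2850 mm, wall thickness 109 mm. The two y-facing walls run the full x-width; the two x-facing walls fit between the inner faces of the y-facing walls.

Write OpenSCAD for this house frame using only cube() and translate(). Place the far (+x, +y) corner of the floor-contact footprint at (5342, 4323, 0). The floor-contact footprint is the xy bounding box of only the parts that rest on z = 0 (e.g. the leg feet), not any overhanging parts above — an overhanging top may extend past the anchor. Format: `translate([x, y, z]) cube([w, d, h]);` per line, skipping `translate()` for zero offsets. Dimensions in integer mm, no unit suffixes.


translate([402, 393, 0]) cube([4940, 109, 2850]);
translate([402, 4214, 0]) cube([4940, 109, 2850]);
translate([402, 502, 0]) cube([109, 3712, 2850]);
translate([5233, 502, 0]) cube([109, 3712, 2850]);
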